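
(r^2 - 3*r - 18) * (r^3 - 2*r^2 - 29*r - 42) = r^5 - 5*r^4 - 41*r^3 + 81*r^2 + 648*r + 756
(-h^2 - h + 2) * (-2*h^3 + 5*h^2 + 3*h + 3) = 2*h^5 - 3*h^4 - 12*h^3 + 4*h^2 + 3*h + 6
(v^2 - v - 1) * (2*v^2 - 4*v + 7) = 2*v^4 - 6*v^3 + 9*v^2 - 3*v - 7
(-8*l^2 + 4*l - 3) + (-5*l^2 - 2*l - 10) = -13*l^2 + 2*l - 13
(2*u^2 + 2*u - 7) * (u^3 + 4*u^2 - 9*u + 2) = 2*u^5 + 10*u^4 - 17*u^3 - 42*u^2 + 67*u - 14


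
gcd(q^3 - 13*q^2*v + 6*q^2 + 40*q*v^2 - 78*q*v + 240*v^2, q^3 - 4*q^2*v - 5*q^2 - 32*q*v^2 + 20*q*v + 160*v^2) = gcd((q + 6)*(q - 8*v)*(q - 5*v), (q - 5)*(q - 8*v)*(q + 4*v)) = q - 8*v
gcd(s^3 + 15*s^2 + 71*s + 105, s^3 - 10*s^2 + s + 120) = s + 3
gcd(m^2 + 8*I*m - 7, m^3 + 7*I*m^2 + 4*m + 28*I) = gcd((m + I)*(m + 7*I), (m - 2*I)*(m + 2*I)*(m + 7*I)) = m + 7*I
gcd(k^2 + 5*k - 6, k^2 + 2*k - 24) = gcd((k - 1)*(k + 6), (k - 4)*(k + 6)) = k + 6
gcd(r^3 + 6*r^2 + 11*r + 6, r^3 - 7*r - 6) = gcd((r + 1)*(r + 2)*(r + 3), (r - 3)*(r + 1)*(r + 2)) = r^2 + 3*r + 2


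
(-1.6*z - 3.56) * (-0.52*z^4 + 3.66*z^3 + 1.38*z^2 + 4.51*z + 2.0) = 0.832*z^5 - 4.0048*z^4 - 15.2376*z^3 - 12.1288*z^2 - 19.2556*z - 7.12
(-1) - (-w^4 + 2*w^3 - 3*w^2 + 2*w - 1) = w^4 - 2*w^3 + 3*w^2 - 2*w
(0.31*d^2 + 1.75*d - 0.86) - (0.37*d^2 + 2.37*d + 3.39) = -0.06*d^2 - 0.62*d - 4.25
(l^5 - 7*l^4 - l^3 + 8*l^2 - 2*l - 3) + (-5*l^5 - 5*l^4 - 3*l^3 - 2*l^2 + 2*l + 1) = -4*l^5 - 12*l^4 - 4*l^3 + 6*l^2 - 2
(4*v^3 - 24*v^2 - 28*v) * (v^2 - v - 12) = 4*v^5 - 28*v^4 - 52*v^3 + 316*v^2 + 336*v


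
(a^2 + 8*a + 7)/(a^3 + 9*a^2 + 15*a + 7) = 1/(a + 1)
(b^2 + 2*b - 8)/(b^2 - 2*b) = (b + 4)/b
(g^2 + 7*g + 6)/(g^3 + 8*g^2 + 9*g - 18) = (g + 1)/(g^2 + 2*g - 3)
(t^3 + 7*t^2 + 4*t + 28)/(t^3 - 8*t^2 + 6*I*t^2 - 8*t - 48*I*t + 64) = (t^2 + t*(7 - 2*I) - 14*I)/(t^2 + 4*t*(-2 + I) - 32*I)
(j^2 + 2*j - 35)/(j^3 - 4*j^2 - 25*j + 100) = (j + 7)/(j^2 + j - 20)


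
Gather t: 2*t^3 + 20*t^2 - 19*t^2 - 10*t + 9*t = 2*t^3 + t^2 - t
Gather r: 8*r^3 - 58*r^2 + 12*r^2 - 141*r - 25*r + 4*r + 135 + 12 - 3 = 8*r^3 - 46*r^2 - 162*r + 144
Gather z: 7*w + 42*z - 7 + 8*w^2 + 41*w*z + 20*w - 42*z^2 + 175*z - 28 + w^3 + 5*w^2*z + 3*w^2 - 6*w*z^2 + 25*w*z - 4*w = w^3 + 11*w^2 + 23*w + z^2*(-6*w - 42) + z*(5*w^2 + 66*w + 217) - 35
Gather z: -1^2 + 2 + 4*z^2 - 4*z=4*z^2 - 4*z + 1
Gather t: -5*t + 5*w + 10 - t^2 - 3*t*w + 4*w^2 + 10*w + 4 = -t^2 + t*(-3*w - 5) + 4*w^2 + 15*w + 14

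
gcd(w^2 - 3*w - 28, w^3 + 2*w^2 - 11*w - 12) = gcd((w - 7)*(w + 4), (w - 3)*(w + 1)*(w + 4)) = w + 4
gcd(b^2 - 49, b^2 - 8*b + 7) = b - 7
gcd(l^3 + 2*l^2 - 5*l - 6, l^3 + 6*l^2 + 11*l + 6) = l^2 + 4*l + 3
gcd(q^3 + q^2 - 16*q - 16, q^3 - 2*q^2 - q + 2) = q + 1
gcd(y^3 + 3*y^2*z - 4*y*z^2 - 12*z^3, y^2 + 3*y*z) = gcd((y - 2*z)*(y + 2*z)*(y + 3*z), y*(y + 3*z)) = y + 3*z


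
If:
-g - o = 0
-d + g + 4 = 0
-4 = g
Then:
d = 0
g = -4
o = 4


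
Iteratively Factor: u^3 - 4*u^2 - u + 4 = (u - 1)*(u^2 - 3*u - 4) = (u - 1)*(u + 1)*(u - 4)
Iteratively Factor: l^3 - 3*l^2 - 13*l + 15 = (l - 1)*(l^2 - 2*l - 15) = (l - 1)*(l + 3)*(l - 5)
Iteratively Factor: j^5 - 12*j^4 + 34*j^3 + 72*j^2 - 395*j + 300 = (j - 5)*(j^4 - 7*j^3 - j^2 + 67*j - 60) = (j - 5)*(j + 3)*(j^3 - 10*j^2 + 29*j - 20) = (j - 5)^2*(j + 3)*(j^2 - 5*j + 4) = (j - 5)^2*(j - 4)*(j + 3)*(j - 1)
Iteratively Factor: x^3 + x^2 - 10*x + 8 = (x + 4)*(x^2 - 3*x + 2) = (x - 2)*(x + 4)*(x - 1)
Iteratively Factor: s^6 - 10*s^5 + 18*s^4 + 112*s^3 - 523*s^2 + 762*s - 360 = (s - 3)*(s^5 - 7*s^4 - 3*s^3 + 103*s^2 - 214*s + 120) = (s - 3)*(s - 1)*(s^4 - 6*s^3 - 9*s^2 + 94*s - 120) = (s - 5)*(s - 3)*(s - 1)*(s^3 - s^2 - 14*s + 24) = (s - 5)*(s - 3)^2*(s - 1)*(s^2 + 2*s - 8) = (s - 5)*(s - 3)^2*(s - 2)*(s - 1)*(s + 4)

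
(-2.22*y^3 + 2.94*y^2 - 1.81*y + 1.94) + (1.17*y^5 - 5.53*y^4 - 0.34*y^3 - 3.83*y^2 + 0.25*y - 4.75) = 1.17*y^5 - 5.53*y^4 - 2.56*y^3 - 0.89*y^2 - 1.56*y - 2.81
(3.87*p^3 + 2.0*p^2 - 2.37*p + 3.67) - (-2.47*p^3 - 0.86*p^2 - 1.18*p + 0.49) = 6.34*p^3 + 2.86*p^2 - 1.19*p + 3.18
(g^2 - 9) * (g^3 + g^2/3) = g^5 + g^4/3 - 9*g^3 - 3*g^2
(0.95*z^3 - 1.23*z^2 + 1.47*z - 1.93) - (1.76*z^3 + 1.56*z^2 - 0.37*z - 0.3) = -0.81*z^3 - 2.79*z^2 + 1.84*z - 1.63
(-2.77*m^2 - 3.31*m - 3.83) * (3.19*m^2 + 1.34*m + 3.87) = -8.8363*m^4 - 14.2707*m^3 - 27.373*m^2 - 17.9419*m - 14.8221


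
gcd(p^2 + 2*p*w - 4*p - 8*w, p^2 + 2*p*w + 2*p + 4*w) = p + 2*w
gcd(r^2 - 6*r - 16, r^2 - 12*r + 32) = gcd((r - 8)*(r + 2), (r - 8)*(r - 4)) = r - 8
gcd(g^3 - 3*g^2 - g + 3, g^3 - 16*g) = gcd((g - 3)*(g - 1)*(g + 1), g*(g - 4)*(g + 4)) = 1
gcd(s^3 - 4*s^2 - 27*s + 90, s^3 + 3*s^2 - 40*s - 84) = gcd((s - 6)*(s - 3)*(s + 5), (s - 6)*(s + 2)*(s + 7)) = s - 6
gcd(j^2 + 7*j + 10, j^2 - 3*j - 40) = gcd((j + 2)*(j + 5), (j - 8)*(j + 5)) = j + 5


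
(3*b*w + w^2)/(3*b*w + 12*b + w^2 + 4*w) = w/(w + 4)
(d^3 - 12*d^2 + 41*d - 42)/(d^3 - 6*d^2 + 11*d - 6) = (d - 7)/(d - 1)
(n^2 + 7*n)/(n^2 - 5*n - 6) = n*(n + 7)/(n^2 - 5*n - 6)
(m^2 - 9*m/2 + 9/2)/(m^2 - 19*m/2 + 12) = (m - 3)/(m - 8)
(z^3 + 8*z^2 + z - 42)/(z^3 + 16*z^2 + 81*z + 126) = (z - 2)/(z + 6)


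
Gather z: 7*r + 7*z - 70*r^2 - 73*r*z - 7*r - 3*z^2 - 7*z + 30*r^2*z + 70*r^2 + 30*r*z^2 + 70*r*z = z^2*(30*r - 3) + z*(30*r^2 - 3*r)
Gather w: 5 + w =w + 5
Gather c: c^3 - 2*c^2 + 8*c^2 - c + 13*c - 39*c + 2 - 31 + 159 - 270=c^3 + 6*c^2 - 27*c - 140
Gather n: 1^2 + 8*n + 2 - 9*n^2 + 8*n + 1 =-9*n^2 + 16*n + 4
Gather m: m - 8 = m - 8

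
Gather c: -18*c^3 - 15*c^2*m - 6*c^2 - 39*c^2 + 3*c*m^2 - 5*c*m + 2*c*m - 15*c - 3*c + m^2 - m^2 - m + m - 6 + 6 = -18*c^3 + c^2*(-15*m - 45) + c*(3*m^2 - 3*m - 18)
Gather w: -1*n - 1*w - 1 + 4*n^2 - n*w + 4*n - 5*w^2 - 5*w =4*n^2 + 3*n - 5*w^2 + w*(-n - 6) - 1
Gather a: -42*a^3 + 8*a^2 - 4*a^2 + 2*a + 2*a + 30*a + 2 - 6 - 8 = -42*a^3 + 4*a^2 + 34*a - 12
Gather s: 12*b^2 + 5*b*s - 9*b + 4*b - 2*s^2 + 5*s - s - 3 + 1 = 12*b^2 - 5*b - 2*s^2 + s*(5*b + 4) - 2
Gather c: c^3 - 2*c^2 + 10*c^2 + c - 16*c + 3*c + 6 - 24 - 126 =c^3 + 8*c^2 - 12*c - 144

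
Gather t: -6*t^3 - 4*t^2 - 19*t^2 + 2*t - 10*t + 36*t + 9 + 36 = -6*t^3 - 23*t^2 + 28*t + 45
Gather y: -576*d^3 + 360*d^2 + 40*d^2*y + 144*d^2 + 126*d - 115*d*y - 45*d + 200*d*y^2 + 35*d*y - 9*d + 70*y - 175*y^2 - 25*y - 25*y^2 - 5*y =-576*d^3 + 504*d^2 + 72*d + y^2*(200*d - 200) + y*(40*d^2 - 80*d + 40)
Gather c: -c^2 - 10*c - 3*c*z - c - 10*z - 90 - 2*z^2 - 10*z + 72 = -c^2 + c*(-3*z - 11) - 2*z^2 - 20*z - 18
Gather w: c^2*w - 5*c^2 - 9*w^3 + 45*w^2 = c^2*w - 5*c^2 - 9*w^3 + 45*w^2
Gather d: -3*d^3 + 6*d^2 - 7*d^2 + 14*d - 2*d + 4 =-3*d^3 - d^2 + 12*d + 4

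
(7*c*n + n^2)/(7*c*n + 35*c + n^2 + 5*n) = n/(n + 5)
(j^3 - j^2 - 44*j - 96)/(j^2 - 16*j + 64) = (j^2 + 7*j + 12)/(j - 8)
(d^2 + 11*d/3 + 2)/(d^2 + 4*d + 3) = (d + 2/3)/(d + 1)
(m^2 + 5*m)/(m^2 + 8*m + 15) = m/(m + 3)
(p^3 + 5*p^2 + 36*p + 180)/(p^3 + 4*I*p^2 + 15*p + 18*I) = (p^2 + p*(5 - 6*I) - 30*I)/(p^2 - 2*I*p + 3)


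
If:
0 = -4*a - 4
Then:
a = -1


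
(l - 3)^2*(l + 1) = l^3 - 5*l^2 + 3*l + 9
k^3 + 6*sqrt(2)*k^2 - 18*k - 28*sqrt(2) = (k - 2*sqrt(2))*(k + sqrt(2))*(k + 7*sqrt(2))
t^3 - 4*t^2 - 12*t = t*(t - 6)*(t + 2)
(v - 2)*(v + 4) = v^2 + 2*v - 8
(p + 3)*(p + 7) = p^2 + 10*p + 21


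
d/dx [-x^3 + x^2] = x*(2 - 3*x)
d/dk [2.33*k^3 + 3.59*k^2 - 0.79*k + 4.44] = 6.99*k^2 + 7.18*k - 0.79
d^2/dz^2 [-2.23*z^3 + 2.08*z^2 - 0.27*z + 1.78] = 4.16 - 13.38*z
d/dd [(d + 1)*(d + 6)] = 2*d + 7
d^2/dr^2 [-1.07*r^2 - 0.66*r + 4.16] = -2.14000000000000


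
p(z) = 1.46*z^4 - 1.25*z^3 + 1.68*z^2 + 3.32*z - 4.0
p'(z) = 5.84*z^3 - 3.75*z^2 + 3.36*z + 3.32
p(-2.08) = 34.94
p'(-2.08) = -72.45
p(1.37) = 5.63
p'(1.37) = 15.90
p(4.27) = 428.85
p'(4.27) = 403.96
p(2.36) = 42.05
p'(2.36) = 67.13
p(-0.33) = -4.85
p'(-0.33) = 1.59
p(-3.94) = 437.29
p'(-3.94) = -425.32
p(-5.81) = 1942.21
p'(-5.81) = -1288.14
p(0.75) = -0.63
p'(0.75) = 6.19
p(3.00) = 105.59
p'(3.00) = 137.33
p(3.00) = 105.59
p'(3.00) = 137.33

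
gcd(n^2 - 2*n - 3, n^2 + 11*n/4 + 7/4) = n + 1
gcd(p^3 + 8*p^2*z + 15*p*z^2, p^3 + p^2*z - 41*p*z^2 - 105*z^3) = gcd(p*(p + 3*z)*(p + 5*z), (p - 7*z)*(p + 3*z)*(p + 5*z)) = p^2 + 8*p*z + 15*z^2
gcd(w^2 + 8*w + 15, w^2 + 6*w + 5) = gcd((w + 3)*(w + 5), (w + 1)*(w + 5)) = w + 5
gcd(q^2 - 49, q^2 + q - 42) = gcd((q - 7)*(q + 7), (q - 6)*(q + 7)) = q + 7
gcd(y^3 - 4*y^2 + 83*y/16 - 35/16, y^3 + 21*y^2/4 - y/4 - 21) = y - 7/4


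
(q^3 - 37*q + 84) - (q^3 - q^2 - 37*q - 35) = q^2 + 119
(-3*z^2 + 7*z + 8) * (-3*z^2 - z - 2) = 9*z^4 - 18*z^3 - 25*z^2 - 22*z - 16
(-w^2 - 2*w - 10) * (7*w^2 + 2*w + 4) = -7*w^4 - 16*w^3 - 78*w^2 - 28*w - 40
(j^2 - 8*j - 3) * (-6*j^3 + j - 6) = -6*j^5 + 48*j^4 + 19*j^3 - 14*j^2 + 45*j + 18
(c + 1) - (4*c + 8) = -3*c - 7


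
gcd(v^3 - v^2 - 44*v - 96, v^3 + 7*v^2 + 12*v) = v^2 + 7*v + 12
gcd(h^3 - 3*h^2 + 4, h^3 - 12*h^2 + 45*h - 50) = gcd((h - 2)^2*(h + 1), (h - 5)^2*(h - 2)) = h - 2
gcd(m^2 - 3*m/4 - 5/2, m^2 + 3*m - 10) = m - 2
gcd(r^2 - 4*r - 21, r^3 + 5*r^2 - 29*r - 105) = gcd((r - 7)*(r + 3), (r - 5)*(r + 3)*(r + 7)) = r + 3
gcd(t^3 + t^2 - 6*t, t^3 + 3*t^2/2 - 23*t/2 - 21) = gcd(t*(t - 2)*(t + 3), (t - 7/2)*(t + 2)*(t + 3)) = t + 3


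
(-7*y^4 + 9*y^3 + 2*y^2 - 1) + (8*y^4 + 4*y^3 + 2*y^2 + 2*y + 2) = y^4 + 13*y^3 + 4*y^2 + 2*y + 1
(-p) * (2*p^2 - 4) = -2*p^3 + 4*p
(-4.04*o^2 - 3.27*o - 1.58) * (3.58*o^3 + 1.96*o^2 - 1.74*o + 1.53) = -14.4632*o^5 - 19.625*o^4 - 5.036*o^3 - 3.5882*o^2 - 2.2539*o - 2.4174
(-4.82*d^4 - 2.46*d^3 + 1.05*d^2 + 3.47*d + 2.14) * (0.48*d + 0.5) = -2.3136*d^5 - 3.5908*d^4 - 0.726*d^3 + 2.1906*d^2 + 2.7622*d + 1.07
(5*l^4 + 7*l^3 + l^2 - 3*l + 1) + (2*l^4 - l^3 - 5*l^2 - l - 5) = 7*l^4 + 6*l^3 - 4*l^2 - 4*l - 4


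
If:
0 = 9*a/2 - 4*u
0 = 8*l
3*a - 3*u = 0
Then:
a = 0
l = 0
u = 0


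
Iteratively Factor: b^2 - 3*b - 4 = (b - 4)*(b + 1)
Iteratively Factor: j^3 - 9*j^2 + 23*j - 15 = (j - 3)*(j^2 - 6*j + 5) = (j - 5)*(j - 3)*(j - 1)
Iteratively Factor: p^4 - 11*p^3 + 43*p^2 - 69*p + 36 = (p - 3)*(p^3 - 8*p^2 + 19*p - 12) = (p - 4)*(p - 3)*(p^2 - 4*p + 3) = (p - 4)*(p - 3)^2*(p - 1)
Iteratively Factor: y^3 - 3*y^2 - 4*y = (y - 4)*(y^2 + y) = (y - 4)*(y + 1)*(y)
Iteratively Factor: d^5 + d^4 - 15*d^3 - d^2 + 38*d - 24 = (d + 2)*(d^4 - d^3 - 13*d^2 + 25*d - 12) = (d - 1)*(d + 2)*(d^3 - 13*d + 12) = (d - 1)^2*(d + 2)*(d^2 + d - 12) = (d - 3)*(d - 1)^2*(d + 2)*(d + 4)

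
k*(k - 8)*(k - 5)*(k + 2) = k^4 - 11*k^3 + 14*k^2 + 80*k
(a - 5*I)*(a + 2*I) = a^2 - 3*I*a + 10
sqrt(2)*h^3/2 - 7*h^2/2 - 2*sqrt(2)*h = h*(h - 4*sqrt(2))*(sqrt(2)*h/2 + 1/2)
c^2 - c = c*(c - 1)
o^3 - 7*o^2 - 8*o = o*(o - 8)*(o + 1)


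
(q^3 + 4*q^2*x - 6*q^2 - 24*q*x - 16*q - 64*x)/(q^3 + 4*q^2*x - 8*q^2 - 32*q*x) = (q + 2)/q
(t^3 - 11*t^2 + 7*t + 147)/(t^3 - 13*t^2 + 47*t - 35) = (t^2 - 4*t - 21)/(t^2 - 6*t + 5)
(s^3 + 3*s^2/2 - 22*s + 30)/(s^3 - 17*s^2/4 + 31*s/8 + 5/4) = 4*(s + 6)/(4*s + 1)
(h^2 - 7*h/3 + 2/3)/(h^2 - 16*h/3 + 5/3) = (h - 2)/(h - 5)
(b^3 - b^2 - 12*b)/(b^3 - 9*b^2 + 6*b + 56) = b*(b + 3)/(b^2 - 5*b - 14)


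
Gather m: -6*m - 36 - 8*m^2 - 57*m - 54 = -8*m^2 - 63*m - 90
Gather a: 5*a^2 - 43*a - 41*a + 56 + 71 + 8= 5*a^2 - 84*a + 135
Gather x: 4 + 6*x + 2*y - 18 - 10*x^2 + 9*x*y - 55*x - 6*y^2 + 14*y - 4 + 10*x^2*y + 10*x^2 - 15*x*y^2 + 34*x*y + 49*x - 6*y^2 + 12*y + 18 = 10*x^2*y + x*(-15*y^2 + 43*y) - 12*y^2 + 28*y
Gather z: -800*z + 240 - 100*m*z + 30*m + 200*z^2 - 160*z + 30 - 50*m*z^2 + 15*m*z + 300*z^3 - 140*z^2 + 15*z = 30*m + 300*z^3 + z^2*(60 - 50*m) + z*(-85*m - 945) + 270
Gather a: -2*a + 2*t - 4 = -2*a + 2*t - 4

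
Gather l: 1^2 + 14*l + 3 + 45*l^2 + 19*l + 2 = 45*l^2 + 33*l + 6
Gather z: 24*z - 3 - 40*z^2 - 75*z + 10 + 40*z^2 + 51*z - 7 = 0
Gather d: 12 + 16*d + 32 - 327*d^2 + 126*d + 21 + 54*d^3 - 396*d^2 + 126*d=54*d^3 - 723*d^2 + 268*d + 65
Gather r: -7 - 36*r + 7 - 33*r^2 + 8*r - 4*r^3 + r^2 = -4*r^3 - 32*r^2 - 28*r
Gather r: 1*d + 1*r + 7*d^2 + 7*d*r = 7*d^2 + d + r*(7*d + 1)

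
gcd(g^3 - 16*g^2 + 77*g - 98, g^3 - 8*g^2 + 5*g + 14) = g^2 - 9*g + 14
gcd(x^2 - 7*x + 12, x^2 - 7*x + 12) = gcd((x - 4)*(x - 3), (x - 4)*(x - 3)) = x^2 - 7*x + 12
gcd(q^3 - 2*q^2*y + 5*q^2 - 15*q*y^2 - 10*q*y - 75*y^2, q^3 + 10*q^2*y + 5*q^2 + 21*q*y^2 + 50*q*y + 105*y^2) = q^2 + 3*q*y + 5*q + 15*y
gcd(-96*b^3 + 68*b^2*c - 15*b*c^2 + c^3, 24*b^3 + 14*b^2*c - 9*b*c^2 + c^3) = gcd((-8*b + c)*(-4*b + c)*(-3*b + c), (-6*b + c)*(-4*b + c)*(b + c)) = 4*b - c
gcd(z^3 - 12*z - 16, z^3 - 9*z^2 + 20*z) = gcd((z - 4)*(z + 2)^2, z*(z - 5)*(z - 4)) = z - 4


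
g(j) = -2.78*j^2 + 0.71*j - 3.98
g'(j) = 0.71 - 5.56*j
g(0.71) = -4.88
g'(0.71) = -3.24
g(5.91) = -96.88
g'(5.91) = -32.15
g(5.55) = -85.67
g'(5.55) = -30.15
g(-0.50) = -5.03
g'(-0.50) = 3.49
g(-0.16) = -4.16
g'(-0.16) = 1.60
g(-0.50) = -5.03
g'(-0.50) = 3.49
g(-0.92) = -6.99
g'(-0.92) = 5.83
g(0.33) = -4.05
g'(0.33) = -1.12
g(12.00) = -395.78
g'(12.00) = -66.01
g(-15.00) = -640.13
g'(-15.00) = 84.11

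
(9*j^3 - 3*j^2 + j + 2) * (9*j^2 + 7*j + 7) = 81*j^5 + 36*j^4 + 51*j^3 + 4*j^2 + 21*j + 14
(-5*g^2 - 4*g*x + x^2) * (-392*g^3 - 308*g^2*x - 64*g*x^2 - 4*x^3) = 1960*g^5 + 3108*g^4*x + 1160*g^3*x^2 - 32*g^2*x^3 - 48*g*x^4 - 4*x^5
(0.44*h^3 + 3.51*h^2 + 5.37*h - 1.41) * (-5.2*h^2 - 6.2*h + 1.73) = -2.288*h^5 - 20.98*h^4 - 48.9248*h^3 - 19.8897*h^2 + 18.0321*h - 2.4393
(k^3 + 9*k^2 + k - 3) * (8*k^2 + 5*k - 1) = 8*k^5 + 77*k^4 + 52*k^3 - 28*k^2 - 16*k + 3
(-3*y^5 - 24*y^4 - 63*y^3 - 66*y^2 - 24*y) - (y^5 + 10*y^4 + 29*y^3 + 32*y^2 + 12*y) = -4*y^5 - 34*y^4 - 92*y^3 - 98*y^2 - 36*y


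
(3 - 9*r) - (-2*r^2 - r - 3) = 2*r^2 - 8*r + 6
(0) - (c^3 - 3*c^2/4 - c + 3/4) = -c^3 + 3*c^2/4 + c - 3/4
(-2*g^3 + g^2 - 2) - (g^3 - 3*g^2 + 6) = -3*g^3 + 4*g^2 - 8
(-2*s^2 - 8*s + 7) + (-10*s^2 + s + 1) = -12*s^2 - 7*s + 8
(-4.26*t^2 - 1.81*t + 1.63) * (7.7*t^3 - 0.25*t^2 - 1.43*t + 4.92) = -32.802*t^5 - 12.872*t^4 + 19.0953*t^3 - 18.7784*t^2 - 11.2361*t + 8.0196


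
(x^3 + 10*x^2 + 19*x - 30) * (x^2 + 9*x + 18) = x^5 + 19*x^4 + 127*x^3 + 321*x^2 + 72*x - 540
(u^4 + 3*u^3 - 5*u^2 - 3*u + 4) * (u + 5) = u^5 + 8*u^4 + 10*u^3 - 28*u^2 - 11*u + 20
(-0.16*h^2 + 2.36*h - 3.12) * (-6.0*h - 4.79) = 0.96*h^3 - 13.3936*h^2 + 7.4156*h + 14.9448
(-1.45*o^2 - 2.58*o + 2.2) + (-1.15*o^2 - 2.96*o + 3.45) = -2.6*o^2 - 5.54*o + 5.65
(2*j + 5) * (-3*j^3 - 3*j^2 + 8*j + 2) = -6*j^4 - 21*j^3 + j^2 + 44*j + 10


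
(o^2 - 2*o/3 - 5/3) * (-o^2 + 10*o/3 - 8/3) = -o^4 + 4*o^3 - 29*o^2/9 - 34*o/9 + 40/9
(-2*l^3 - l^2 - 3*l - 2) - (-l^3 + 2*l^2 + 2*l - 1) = -l^3 - 3*l^2 - 5*l - 1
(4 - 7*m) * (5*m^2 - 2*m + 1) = -35*m^3 + 34*m^2 - 15*m + 4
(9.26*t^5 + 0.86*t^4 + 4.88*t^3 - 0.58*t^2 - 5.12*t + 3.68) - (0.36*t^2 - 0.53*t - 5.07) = 9.26*t^5 + 0.86*t^4 + 4.88*t^3 - 0.94*t^2 - 4.59*t + 8.75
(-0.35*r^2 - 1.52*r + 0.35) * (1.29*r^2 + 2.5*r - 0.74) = -0.4515*r^4 - 2.8358*r^3 - 3.0895*r^2 + 1.9998*r - 0.259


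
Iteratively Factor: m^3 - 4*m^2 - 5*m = (m - 5)*(m^2 + m) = (m - 5)*(m + 1)*(m)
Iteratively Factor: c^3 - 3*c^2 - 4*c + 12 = (c - 2)*(c^2 - c - 6) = (c - 2)*(c + 2)*(c - 3)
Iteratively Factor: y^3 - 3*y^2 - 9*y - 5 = (y + 1)*(y^2 - 4*y - 5) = (y + 1)^2*(y - 5)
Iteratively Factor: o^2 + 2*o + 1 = (o + 1)*(o + 1)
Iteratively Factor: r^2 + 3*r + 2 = (r + 1)*(r + 2)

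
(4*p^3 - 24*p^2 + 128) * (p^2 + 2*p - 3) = 4*p^5 - 16*p^4 - 60*p^3 + 200*p^2 + 256*p - 384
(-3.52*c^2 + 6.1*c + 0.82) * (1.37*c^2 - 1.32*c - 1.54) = -4.8224*c^4 + 13.0034*c^3 - 1.5078*c^2 - 10.4764*c - 1.2628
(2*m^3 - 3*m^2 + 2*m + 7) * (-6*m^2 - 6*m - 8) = -12*m^5 + 6*m^4 - 10*m^3 - 30*m^2 - 58*m - 56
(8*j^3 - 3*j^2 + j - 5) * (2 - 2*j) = -16*j^4 + 22*j^3 - 8*j^2 + 12*j - 10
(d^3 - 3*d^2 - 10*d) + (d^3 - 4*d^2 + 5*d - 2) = 2*d^3 - 7*d^2 - 5*d - 2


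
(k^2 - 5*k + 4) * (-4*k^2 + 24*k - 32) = -4*k^4 + 44*k^3 - 168*k^2 + 256*k - 128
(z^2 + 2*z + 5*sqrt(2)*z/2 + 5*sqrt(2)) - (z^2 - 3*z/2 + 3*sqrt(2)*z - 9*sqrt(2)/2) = -sqrt(2)*z/2 + 7*z/2 + 19*sqrt(2)/2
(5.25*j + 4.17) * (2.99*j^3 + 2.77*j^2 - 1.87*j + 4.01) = 15.6975*j^4 + 27.0108*j^3 + 1.7334*j^2 + 13.2546*j + 16.7217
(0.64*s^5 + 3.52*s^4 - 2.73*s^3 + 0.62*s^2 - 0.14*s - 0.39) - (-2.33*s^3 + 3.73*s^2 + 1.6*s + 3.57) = 0.64*s^5 + 3.52*s^4 - 0.4*s^3 - 3.11*s^2 - 1.74*s - 3.96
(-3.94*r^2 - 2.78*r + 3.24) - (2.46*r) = -3.94*r^2 - 5.24*r + 3.24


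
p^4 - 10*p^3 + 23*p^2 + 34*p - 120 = (p - 5)*(p - 4)*(p - 3)*(p + 2)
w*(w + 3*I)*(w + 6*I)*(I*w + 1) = I*w^4 - 8*w^3 - 9*I*w^2 - 18*w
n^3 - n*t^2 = n*(n - t)*(n + t)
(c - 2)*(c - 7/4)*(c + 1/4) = c^3 - 7*c^2/2 + 41*c/16 + 7/8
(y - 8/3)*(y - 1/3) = y^2 - 3*y + 8/9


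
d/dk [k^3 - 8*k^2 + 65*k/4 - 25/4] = 3*k^2 - 16*k + 65/4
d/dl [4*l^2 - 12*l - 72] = 8*l - 12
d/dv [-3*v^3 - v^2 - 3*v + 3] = -9*v^2 - 2*v - 3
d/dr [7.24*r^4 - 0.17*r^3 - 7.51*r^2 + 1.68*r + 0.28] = 28.96*r^3 - 0.51*r^2 - 15.02*r + 1.68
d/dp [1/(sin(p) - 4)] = -cos(p)/(sin(p) - 4)^2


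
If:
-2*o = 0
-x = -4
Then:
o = 0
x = 4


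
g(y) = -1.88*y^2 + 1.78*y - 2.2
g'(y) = 1.78 - 3.76*y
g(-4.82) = -54.46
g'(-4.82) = 19.90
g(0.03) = -2.15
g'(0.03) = 1.67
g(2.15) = -7.06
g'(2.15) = -6.30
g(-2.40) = -17.30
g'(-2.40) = 10.80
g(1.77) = -4.94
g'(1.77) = -4.88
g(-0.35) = -3.05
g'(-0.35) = 3.10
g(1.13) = -2.59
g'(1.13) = -2.47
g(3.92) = -24.11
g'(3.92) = -12.96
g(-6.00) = -80.56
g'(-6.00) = 24.34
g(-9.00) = -170.50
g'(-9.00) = 35.62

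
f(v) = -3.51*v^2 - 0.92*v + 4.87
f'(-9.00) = 62.26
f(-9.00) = -271.16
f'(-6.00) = 41.20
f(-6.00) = -115.97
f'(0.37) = -3.52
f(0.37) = 4.05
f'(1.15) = -8.99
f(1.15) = -0.83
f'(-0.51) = 2.66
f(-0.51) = 4.43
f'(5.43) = -39.04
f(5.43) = -103.62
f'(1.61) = -12.22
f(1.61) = -5.71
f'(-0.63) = 3.50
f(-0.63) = 4.06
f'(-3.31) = 22.32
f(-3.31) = -30.54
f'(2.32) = -17.21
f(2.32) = -16.16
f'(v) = -7.02*v - 0.92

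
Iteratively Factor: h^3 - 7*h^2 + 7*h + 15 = (h - 3)*(h^2 - 4*h - 5) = (h - 5)*(h - 3)*(h + 1)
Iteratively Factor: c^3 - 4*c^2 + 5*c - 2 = (c - 2)*(c^2 - 2*c + 1) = (c - 2)*(c - 1)*(c - 1)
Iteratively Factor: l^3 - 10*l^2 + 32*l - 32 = (l - 4)*(l^2 - 6*l + 8) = (l - 4)^2*(l - 2)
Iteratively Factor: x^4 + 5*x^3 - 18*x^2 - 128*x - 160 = (x + 4)*(x^3 + x^2 - 22*x - 40) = (x + 4)^2*(x^2 - 3*x - 10) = (x + 2)*(x + 4)^2*(x - 5)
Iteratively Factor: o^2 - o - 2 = (o - 2)*(o + 1)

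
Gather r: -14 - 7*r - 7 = -7*r - 21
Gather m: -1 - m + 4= 3 - m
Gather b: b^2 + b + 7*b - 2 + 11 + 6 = b^2 + 8*b + 15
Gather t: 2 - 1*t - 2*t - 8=-3*t - 6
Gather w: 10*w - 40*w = -30*w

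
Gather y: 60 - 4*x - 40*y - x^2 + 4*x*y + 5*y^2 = -x^2 - 4*x + 5*y^2 + y*(4*x - 40) + 60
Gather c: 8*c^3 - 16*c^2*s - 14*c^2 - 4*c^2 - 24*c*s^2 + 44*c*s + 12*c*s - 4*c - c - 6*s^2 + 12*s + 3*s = 8*c^3 + c^2*(-16*s - 18) + c*(-24*s^2 + 56*s - 5) - 6*s^2 + 15*s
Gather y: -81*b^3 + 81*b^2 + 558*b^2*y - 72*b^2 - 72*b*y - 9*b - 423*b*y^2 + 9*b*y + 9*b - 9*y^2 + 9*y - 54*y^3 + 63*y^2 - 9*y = -81*b^3 + 9*b^2 - 54*y^3 + y^2*(54 - 423*b) + y*(558*b^2 - 63*b)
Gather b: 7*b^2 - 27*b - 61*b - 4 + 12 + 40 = 7*b^2 - 88*b + 48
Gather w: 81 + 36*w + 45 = 36*w + 126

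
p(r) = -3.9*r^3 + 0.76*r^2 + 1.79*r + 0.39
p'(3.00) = -98.95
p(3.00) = -92.70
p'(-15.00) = -2653.51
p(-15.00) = 13307.04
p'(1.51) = -22.59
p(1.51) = -8.60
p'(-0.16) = 1.25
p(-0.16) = 0.14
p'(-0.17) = 1.19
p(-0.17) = 0.13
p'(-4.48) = -239.84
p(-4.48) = 358.29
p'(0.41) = 0.45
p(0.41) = 0.98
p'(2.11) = -47.09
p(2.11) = -29.09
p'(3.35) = -124.42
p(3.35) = -131.71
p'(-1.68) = -33.79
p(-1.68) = 18.02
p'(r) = -11.7*r^2 + 1.52*r + 1.79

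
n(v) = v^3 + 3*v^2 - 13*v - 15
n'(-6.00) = 59.00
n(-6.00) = -45.00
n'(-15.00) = 572.00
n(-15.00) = -2520.00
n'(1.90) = 9.23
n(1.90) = -22.01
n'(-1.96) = -13.24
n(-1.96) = 14.48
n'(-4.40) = 18.68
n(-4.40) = 15.10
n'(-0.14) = -13.78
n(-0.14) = -13.12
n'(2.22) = 15.11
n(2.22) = -18.13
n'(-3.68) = 5.55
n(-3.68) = 23.63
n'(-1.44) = -15.42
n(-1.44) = 6.95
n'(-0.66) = -15.65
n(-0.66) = -5.40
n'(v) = 3*v^2 + 6*v - 13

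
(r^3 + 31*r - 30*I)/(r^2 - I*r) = r + I + 30/r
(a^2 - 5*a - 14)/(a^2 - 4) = (a - 7)/(a - 2)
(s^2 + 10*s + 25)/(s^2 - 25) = (s + 5)/(s - 5)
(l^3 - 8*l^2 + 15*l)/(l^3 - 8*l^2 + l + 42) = l*(l - 5)/(l^2 - 5*l - 14)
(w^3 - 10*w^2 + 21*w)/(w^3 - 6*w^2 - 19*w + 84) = w/(w + 4)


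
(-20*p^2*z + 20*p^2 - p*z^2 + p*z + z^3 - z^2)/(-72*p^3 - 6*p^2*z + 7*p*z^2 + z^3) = (-5*p*z + 5*p + z^2 - z)/(-18*p^2 + 3*p*z + z^2)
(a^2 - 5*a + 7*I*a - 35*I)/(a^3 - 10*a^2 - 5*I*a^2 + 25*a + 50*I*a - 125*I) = (a + 7*I)/(a^2 - 5*a*(1 + I) + 25*I)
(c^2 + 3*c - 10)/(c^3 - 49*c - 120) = (c - 2)/(c^2 - 5*c - 24)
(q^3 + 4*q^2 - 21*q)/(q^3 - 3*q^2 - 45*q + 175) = q*(q - 3)/(q^2 - 10*q + 25)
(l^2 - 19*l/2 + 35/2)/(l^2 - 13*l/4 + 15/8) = 4*(l - 7)/(4*l - 3)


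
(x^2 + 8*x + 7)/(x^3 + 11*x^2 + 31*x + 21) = 1/(x + 3)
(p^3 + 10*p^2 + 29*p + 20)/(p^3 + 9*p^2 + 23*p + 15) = (p + 4)/(p + 3)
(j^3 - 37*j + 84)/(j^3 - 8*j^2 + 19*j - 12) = (j + 7)/(j - 1)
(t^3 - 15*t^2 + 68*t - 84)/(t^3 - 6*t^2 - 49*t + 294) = (t - 2)/(t + 7)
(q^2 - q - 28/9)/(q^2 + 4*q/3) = (q - 7/3)/q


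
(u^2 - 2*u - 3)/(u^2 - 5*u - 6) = (u - 3)/(u - 6)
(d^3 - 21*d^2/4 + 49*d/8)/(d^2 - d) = (8*d^2 - 42*d + 49)/(8*(d - 1))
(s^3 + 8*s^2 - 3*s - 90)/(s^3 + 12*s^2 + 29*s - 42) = (s^2 + 2*s - 15)/(s^2 + 6*s - 7)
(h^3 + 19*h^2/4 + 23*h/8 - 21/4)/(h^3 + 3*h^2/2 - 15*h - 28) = (h - 3/4)/(h - 4)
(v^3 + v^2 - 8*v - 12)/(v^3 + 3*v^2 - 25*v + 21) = (v^2 + 4*v + 4)/(v^2 + 6*v - 7)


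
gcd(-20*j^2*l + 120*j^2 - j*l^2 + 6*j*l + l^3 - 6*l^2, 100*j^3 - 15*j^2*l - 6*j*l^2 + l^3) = 20*j^2 + j*l - l^2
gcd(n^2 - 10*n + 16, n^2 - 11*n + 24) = n - 8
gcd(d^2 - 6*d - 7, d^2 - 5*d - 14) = d - 7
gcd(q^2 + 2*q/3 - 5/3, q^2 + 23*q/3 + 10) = q + 5/3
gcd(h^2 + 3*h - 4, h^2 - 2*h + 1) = h - 1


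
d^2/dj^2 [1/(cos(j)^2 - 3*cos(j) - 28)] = (4*sin(j)^4 - 123*sin(j)^2 - 291*cos(j)/4 - 9*cos(3*j)/4 + 45)/(sin(j)^2 + 3*cos(j) + 27)^3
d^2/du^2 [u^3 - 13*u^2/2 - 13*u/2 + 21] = 6*u - 13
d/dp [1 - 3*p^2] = -6*p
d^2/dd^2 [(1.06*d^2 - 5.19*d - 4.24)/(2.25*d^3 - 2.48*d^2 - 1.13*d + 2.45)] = (10.7325*d^6 - 157.64625*d^5 - 67.6485*d^4 + 200.56831*d^3 + 290.176884*d^2 - 120.261696*d - 78.364322)/(11.390625*d^9 - 37.665*d^8 + 24.353325*d^7 + 59.788783*d^6 - 94.256781*d^5 - 1.66944599999999*d^4 + 80.269258*d^3 - 35.273385*d^2 - 20.348475*d + 14.706125)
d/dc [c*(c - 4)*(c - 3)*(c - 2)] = 4*c^3 - 27*c^2 + 52*c - 24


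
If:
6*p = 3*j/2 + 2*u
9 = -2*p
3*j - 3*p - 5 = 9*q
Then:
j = -4*u/3 - 18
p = -9/2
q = -4*u/9 - 91/18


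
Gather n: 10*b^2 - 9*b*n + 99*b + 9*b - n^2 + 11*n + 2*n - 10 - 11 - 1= 10*b^2 + 108*b - n^2 + n*(13 - 9*b) - 22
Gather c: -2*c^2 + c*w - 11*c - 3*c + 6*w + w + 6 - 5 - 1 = -2*c^2 + c*(w - 14) + 7*w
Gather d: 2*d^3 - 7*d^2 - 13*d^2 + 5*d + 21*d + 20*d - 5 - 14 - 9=2*d^3 - 20*d^2 + 46*d - 28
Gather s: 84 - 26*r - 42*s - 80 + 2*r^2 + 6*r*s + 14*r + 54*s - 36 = 2*r^2 - 12*r + s*(6*r + 12) - 32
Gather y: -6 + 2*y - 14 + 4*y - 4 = 6*y - 24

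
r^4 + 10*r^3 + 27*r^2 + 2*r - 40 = (r - 1)*(r + 2)*(r + 4)*(r + 5)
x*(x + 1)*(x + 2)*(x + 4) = x^4 + 7*x^3 + 14*x^2 + 8*x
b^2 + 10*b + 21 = (b + 3)*(b + 7)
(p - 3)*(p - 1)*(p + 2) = p^3 - 2*p^2 - 5*p + 6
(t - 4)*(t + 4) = t^2 - 16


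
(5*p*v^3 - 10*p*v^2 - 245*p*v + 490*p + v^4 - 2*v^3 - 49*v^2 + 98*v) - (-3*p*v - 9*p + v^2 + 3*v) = 5*p*v^3 - 10*p*v^2 - 242*p*v + 499*p + v^4 - 2*v^3 - 50*v^2 + 95*v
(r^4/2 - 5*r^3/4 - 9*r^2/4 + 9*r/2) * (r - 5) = r^5/2 - 15*r^4/4 + 4*r^3 + 63*r^2/4 - 45*r/2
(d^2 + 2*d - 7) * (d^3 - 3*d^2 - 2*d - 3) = d^5 - d^4 - 15*d^3 + 14*d^2 + 8*d + 21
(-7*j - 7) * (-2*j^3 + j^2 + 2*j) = 14*j^4 + 7*j^3 - 21*j^2 - 14*j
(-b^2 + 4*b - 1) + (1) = -b^2 + 4*b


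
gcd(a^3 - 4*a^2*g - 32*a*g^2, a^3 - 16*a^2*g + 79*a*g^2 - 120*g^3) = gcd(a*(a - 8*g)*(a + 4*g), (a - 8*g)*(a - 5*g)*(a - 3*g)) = a - 8*g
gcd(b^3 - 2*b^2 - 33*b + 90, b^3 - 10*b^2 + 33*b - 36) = b - 3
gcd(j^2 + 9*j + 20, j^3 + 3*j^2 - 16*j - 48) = j + 4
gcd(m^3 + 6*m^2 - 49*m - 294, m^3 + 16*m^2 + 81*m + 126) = m^2 + 13*m + 42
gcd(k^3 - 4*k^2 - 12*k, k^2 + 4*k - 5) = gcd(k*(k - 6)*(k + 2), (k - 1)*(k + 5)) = 1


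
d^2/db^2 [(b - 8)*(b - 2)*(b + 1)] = 6*b - 18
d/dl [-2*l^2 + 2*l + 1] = 2 - 4*l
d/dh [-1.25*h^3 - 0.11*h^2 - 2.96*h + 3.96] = -3.75*h^2 - 0.22*h - 2.96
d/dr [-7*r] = -7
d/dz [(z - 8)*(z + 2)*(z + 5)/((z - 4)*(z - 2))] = (z^4 - 12*z^3 + 76*z^2 + 144*z - 848)/(z^4 - 12*z^3 + 52*z^2 - 96*z + 64)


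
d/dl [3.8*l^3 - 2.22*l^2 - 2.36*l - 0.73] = 11.4*l^2 - 4.44*l - 2.36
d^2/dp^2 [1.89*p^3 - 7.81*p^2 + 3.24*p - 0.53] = 11.34*p - 15.62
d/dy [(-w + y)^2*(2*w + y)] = -3*w^2 + 3*y^2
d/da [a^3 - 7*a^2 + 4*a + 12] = 3*a^2 - 14*a + 4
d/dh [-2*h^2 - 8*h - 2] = -4*h - 8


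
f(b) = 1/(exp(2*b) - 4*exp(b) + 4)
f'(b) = (-2*exp(2*b) + 4*exp(b))/(exp(2*b) - 4*exp(b) + 4)^2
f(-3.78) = 0.26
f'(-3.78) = 0.01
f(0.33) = 2.70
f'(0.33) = 12.31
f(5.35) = 0.00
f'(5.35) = -0.00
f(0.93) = 3.50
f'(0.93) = -33.19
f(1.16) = 0.71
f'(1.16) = -3.79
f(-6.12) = 0.25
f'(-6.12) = 0.00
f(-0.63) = 0.46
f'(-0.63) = 0.34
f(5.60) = 0.00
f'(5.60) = -0.00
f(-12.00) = 0.25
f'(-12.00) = 0.00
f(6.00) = 0.00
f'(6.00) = 0.00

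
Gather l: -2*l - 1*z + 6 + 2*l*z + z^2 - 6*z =l*(2*z - 2) + z^2 - 7*z + 6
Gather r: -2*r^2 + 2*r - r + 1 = -2*r^2 + r + 1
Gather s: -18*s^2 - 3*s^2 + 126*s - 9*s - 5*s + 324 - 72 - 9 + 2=-21*s^2 + 112*s + 245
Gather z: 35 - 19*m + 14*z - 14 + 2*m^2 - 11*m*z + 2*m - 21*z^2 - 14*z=2*m^2 - 11*m*z - 17*m - 21*z^2 + 21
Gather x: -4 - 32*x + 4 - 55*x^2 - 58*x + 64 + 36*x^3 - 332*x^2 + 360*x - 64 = 36*x^3 - 387*x^2 + 270*x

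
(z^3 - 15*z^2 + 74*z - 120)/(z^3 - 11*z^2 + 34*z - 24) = (z - 5)/(z - 1)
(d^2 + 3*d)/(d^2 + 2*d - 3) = d/(d - 1)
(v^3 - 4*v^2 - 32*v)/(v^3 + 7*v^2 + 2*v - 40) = v*(v - 8)/(v^2 + 3*v - 10)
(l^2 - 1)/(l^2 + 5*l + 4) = (l - 1)/(l + 4)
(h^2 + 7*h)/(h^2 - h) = (h + 7)/(h - 1)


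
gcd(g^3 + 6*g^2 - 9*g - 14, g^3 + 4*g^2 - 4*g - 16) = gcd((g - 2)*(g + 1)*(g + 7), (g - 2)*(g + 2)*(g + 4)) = g - 2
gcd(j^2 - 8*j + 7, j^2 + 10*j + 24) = 1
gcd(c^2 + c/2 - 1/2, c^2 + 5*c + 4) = c + 1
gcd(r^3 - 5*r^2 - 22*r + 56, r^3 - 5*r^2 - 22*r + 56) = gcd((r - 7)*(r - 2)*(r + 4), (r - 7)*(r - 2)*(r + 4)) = r^3 - 5*r^2 - 22*r + 56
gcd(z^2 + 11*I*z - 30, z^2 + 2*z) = 1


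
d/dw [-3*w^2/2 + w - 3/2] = 1 - 3*w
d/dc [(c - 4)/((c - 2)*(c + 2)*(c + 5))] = (-2*c^3 + 7*c^2 + 40*c - 36)/(c^6 + 10*c^5 + 17*c^4 - 80*c^3 - 184*c^2 + 160*c + 400)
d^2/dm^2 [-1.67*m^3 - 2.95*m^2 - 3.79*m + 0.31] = -10.02*m - 5.9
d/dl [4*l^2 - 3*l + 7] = 8*l - 3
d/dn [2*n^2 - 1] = 4*n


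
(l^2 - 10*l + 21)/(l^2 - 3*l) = (l - 7)/l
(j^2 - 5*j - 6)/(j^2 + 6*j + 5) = (j - 6)/(j + 5)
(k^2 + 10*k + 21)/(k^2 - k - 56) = (k + 3)/(k - 8)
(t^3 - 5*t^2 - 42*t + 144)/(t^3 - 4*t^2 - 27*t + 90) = (t^2 - 2*t - 48)/(t^2 - t - 30)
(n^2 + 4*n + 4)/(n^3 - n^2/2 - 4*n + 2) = 2*(n + 2)/(2*n^2 - 5*n + 2)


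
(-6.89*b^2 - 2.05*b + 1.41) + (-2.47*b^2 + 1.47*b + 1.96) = -9.36*b^2 - 0.58*b + 3.37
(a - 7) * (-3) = 21 - 3*a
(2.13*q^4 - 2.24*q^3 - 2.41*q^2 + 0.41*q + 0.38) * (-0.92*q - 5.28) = -1.9596*q^5 - 9.1856*q^4 + 14.0444*q^3 + 12.3476*q^2 - 2.5144*q - 2.0064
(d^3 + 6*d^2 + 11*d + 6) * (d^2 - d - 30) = d^5 + 5*d^4 - 25*d^3 - 185*d^2 - 336*d - 180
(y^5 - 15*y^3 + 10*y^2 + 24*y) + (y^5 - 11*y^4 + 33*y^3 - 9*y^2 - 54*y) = 2*y^5 - 11*y^4 + 18*y^3 + y^2 - 30*y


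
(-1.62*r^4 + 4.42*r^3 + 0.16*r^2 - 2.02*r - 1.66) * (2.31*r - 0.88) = -3.7422*r^5 + 11.6358*r^4 - 3.52*r^3 - 4.807*r^2 - 2.057*r + 1.4608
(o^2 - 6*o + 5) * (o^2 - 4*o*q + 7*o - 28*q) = o^4 - 4*o^3*q + o^3 - 4*o^2*q - 37*o^2 + 148*o*q + 35*o - 140*q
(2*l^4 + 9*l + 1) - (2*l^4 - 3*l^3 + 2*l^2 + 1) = 3*l^3 - 2*l^2 + 9*l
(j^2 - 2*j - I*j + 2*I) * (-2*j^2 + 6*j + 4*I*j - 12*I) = -2*j^4 + 10*j^3 + 6*I*j^3 - 8*j^2 - 30*I*j^2 - 20*j + 36*I*j + 24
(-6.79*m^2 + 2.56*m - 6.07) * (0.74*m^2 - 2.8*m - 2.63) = -5.0246*m^4 + 20.9064*m^3 + 6.1979*m^2 + 10.2632*m + 15.9641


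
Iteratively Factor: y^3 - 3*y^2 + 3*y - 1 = (y - 1)*(y^2 - 2*y + 1) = (y - 1)^2*(y - 1)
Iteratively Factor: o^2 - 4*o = (o - 4)*(o)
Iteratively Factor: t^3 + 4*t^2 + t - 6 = (t + 2)*(t^2 + 2*t - 3) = (t - 1)*(t + 2)*(t + 3)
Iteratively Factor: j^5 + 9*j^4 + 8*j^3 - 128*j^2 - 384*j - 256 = (j + 4)*(j^4 + 5*j^3 - 12*j^2 - 80*j - 64) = (j + 1)*(j + 4)*(j^3 + 4*j^2 - 16*j - 64) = (j - 4)*(j + 1)*(j + 4)*(j^2 + 8*j + 16) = (j - 4)*(j + 1)*(j + 4)^2*(j + 4)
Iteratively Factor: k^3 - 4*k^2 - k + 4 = (k + 1)*(k^2 - 5*k + 4) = (k - 4)*(k + 1)*(k - 1)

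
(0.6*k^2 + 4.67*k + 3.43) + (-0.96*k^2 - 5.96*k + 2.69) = -0.36*k^2 - 1.29*k + 6.12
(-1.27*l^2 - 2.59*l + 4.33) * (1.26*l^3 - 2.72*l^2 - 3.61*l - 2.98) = -1.6002*l^5 + 0.191*l^4 + 17.0853*l^3 + 1.3569*l^2 - 7.9131*l - 12.9034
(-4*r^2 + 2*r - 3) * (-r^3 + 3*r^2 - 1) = 4*r^5 - 14*r^4 + 9*r^3 - 5*r^2 - 2*r + 3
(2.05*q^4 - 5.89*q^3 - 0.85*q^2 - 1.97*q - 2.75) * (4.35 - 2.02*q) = -4.141*q^5 + 20.8153*q^4 - 23.9045*q^3 + 0.2819*q^2 - 3.0145*q - 11.9625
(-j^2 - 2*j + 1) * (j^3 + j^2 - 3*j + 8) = -j^5 - 3*j^4 + 2*j^3 - j^2 - 19*j + 8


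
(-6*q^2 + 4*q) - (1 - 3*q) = -6*q^2 + 7*q - 1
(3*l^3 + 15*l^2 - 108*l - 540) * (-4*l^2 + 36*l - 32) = -12*l^5 + 48*l^4 + 876*l^3 - 2208*l^2 - 15984*l + 17280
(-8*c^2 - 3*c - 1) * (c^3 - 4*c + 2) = -8*c^5 - 3*c^4 + 31*c^3 - 4*c^2 - 2*c - 2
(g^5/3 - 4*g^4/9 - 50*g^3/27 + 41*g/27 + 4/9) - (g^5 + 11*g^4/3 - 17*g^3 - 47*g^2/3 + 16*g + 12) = -2*g^5/3 - 37*g^4/9 + 409*g^3/27 + 47*g^2/3 - 391*g/27 - 104/9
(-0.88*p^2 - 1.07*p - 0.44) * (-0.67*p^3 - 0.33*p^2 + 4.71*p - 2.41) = 0.5896*p^5 + 1.0073*p^4 - 3.4969*p^3 - 2.7737*p^2 + 0.5063*p + 1.0604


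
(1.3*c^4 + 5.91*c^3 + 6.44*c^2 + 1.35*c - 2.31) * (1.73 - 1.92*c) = -2.496*c^5 - 9.0982*c^4 - 2.1405*c^3 + 8.5492*c^2 + 6.7707*c - 3.9963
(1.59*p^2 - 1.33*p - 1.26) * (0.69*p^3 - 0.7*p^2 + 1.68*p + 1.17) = 1.0971*p^5 - 2.0307*p^4 + 2.7328*p^3 + 0.5079*p^2 - 3.6729*p - 1.4742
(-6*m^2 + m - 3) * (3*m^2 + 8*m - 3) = -18*m^4 - 45*m^3 + 17*m^2 - 27*m + 9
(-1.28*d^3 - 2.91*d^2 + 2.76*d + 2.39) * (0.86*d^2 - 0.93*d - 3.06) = -1.1008*d^5 - 1.3122*d^4 + 8.9967*d^3 + 8.3932*d^2 - 10.6683*d - 7.3134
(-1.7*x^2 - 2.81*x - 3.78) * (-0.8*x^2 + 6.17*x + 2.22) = 1.36*x^4 - 8.241*x^3 - 18.0877*x^2 - 29.5608*x - 8.3916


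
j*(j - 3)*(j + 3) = j^3 - 9*j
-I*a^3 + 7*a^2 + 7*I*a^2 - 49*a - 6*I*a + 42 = (a - 6)*(a + 7*I)*(-I*a + I)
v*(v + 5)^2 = v^3 + 10*v^2 + 25*v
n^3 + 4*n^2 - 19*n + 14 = (n - 2)*(n - 1)*(n + 7)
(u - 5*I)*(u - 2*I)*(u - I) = u^3 - 8*I*u^2 - 17*u + 10*I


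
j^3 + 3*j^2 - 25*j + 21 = (j - 3)*(j - 1)*(j + 7)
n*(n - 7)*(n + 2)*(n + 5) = n^4 - 39*n^2 - 70*n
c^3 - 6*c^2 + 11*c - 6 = (c - 3)*(c - 2)*(c - 1)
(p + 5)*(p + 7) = p^2 + 12*p + 35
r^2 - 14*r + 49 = (r - 7)^2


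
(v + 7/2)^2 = v^2 + 7*v + 49/4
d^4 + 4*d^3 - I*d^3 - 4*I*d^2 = d^2*(d + 4)*(d - I)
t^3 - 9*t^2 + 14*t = t*(t - 7)*(t - 2)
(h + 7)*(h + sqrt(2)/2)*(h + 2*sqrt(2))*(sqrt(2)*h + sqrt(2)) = sqrt(2)*h^4 + 5*h^3 + 8*sqrt(2)*h^3 + 9*sqrt(2)*h^2 + 40*h^2 + 16*sqrt(2)*h + 35*h + 14*sqrt(2)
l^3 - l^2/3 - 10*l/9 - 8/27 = (l - 4/3)*(l + 1/3)*(l + 2/3)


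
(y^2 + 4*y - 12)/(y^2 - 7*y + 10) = (y + 6)/(y - 5)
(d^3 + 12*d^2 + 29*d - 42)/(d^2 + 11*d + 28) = (d^2 + 5*d - 6)/(d + 4)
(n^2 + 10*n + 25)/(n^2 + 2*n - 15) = (n + 5)/(n - 3)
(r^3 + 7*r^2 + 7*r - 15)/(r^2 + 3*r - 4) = (r^2 + 8*r + 15)/(r + 4)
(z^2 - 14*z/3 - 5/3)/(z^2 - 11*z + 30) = (z + 1/3)/(z - 6)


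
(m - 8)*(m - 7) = m^2 - 15*m + 56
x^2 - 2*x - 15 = (x - 5)*(x + 3)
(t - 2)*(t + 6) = t^2 + 4*t - 12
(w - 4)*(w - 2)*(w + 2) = w^3 - 4*w^2 - 4*w + 16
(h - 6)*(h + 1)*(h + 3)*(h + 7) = h^4 + 5*h^3 - 35*h^2 - 165*h - 126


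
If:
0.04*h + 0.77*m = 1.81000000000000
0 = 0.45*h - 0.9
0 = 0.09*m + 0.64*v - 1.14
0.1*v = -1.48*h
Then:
No Solution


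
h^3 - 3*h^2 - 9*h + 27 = (h - 3)^2*(h + 3)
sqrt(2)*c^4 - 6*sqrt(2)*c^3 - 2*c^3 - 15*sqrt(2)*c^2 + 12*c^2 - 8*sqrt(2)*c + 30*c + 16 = (c - 8)*(c + 1)*(c - sqrt(2))*(sqrt(2)*c + sqrt(2))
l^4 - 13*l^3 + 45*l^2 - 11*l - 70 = (l - 7)*(l - 5)*(l - 2)*(l + 1)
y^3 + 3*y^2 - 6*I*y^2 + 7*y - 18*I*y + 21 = (y + 3)*(y - 7*I)*(y + I)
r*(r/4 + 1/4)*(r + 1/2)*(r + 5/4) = r^4/4 + 11*r^3/16 + 19*r^2/32 + 5*r/32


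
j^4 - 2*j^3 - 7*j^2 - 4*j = j*(j - 4)*(j + 1)^2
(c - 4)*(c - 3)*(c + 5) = c^3 - 2*c^2 - 23*c + 60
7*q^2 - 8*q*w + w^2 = (-7*q + w)*(-q + w)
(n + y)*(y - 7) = n*y - 7*n + y^2 - 7*y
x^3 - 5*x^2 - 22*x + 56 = (x - 7)*(x - 2)*(x + 4)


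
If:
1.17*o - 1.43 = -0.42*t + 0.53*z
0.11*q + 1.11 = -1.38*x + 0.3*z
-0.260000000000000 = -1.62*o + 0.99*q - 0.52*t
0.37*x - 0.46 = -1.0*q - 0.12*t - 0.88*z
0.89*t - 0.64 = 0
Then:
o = 0.70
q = 1.26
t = 0.72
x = -1.03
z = -0.58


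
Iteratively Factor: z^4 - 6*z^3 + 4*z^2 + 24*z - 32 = (z + 2)*(z^3 - 8*z^2 + 20*z - 16) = (z - 4)*(z + 2)*(z^2 - 4*z + 4) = (z - 4)*(z - 2)*(z + 2)*(z - 2)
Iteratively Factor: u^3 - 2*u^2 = (u)*(u^2 - 2*u) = u*(u - 2)*(u)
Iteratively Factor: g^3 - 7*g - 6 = (g + 2)*(g^2 - 2*g - 3) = (g - 3)*(g + 2)*(g + 1)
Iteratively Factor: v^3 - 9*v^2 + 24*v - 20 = (v - 2)*(v^2 - 7*v + 10) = (v - 2)^2*(v - 5)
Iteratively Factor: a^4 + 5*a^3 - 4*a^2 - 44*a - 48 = (a + 4)*(a^3 + a^2 - 8*a - 12) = (a + 2)*(a + 4)*(a^2 - a - 6) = (a + 2)^2*(a + 4)*(a - 3)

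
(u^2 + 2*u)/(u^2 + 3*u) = (u + 2)/(u + 3)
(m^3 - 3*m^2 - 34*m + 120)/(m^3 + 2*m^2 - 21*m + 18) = (m^2 - 9*m + 20)/(m^2 - 4*m + 3)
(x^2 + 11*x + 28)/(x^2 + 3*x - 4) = (x + 7)/(x - 1)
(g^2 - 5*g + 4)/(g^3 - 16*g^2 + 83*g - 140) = (g - 1)/(g^2 - 12*g + 35)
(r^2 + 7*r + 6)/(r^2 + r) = (r + 6)/r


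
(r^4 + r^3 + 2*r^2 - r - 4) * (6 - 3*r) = -3*r^5 + 3*r^4 + 15*r^2 + 6*r - 24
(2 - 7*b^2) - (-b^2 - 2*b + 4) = -6*b^2 + 2*b - 2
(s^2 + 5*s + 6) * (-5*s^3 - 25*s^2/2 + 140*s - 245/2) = -5*s^5 - 75*s^4/2 + 95*s^3/2 + 1005*s^2/2 + 455*s/2 - 735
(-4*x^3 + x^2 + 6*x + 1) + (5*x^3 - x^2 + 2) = x^3 + 6*x + 3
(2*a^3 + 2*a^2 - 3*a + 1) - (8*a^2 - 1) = 2*a^3 - 6*a^2 - 3*a + 2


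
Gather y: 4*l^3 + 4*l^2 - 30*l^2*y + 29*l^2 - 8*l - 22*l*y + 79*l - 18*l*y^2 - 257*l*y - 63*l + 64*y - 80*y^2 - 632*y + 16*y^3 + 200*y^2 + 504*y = 4*l^3 + 33*l^2 + 8*l + 16*y^3 + y^2*(120 - 18*l) + y*(-30*l^2 - 279*l - 64)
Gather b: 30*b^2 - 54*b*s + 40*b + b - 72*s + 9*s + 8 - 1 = 30*b^2 + b*(41 - 54*s) - 63*s + 7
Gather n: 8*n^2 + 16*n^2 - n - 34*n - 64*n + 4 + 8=24*n^2 - 99*n + 12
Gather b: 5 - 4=1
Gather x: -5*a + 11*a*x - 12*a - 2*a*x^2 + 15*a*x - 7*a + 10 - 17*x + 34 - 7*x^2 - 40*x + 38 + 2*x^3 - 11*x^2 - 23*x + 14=-24*a + 2*x^3 + x^2*(-2*a - 18) + x*(26*a - 80) + 96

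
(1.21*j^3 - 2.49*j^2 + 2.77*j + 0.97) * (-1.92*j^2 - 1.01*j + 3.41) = -2.3232*j^5 + 3.5587*j^4 + 1.3226*j^3 - 13.151*j^2 + 8.466*j + 3.3077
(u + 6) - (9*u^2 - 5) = -9*u^2 + u + 11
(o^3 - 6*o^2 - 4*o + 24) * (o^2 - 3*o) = o^5 - 9*o^4 + 14*o^3 + 36*o^2 - 72*o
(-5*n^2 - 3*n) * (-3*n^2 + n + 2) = 15*n^4 + 4*n^3 - 13*n^2 - 6*n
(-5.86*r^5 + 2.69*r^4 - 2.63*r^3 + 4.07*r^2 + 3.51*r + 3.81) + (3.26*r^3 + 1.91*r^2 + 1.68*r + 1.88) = -5.86*r^5 + 2.69*r^4 + 0.63*r^3 + 5.98*r^2 + 5.19*r + 5.69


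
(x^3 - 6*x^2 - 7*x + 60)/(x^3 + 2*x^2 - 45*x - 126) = (x^2 - 9*x + 20)/(x^2 - x - 42)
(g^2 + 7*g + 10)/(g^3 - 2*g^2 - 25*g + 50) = (g + 2)/(g^2 - 7*g + 10)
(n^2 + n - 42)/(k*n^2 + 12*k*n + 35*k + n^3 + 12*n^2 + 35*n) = (n - 6)/(k*n + 5*k + n^2 + 5*n)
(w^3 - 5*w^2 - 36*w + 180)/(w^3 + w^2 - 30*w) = (w - 6)/w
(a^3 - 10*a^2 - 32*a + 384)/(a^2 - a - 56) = (a^2 - 2*a - 48)/(a + 7)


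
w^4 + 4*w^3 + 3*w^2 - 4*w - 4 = (w - 1)*(w + 1)*(w + 2)^2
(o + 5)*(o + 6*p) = o^2 + 6*o*p + 5*o + 30*p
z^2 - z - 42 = (z - 7)*(z + 6)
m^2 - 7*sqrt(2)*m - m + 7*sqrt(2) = (m - 1)*(m - 7*sqrt(2))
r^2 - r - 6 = (r - 3)*(r + 2)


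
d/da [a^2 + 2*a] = 2*a + 2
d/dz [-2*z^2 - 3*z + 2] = -4*z - 3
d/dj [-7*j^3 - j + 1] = -21*j^2 - 1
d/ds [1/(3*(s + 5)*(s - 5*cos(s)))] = -(s + (s + 5)*(5*sin(s) + 1) - 5*cos(s))/(3*(s + 5)^2*(s - 5*cos(s))^2)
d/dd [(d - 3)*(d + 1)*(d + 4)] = 3*d^2 + 4*d - 11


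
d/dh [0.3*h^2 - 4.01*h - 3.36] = 0.6*h - 4.01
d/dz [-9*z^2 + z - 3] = 1 - 18*z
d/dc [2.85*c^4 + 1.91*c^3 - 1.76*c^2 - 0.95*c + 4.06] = 11.4*c^3 + 5.73*c^2 - 3.52*c - 0.95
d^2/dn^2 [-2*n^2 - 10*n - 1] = -4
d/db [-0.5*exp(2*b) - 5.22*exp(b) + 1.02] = (-1.0*exp(b) - 5.22)*exp(b)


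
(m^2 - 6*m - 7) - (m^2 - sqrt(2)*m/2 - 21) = -6*m + sqrt(2)*m/2 + 14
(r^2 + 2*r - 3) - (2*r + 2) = r^2 - 5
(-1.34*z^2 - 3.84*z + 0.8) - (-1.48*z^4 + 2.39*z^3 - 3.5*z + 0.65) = 1.48*z^4 - 2.39*z^3 - 1.34*z^2 - 0.34*z + 0.15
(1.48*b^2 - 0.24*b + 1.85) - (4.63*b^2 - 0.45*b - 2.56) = -3.15*b^2 + 0.21*b + 4.41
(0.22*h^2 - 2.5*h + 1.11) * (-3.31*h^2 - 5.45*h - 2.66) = -0.7282*h^4 + 7.076*h^3 + 9.3657*h^2 + 0.600499999999999*h - 2.9526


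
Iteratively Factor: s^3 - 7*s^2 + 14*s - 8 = (s - 1)*(s^2 - 6*s + 8) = (s - 2)*(s - 1)*(s - 4)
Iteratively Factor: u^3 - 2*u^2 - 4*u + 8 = (u + 2)*(u^2 - 4*u + 4) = (u - 2)*(u + 2)*(u - 2)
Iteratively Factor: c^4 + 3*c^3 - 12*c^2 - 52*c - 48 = (c - 4)*(c^3 + 7*c^2 + 16*c + 12) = (c - 4)*(c + 2)*(c^2 + 5*c + 6) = (c - 4)*(c + 2)^2*(c + 3)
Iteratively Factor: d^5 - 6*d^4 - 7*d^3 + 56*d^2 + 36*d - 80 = (d - 1)*(d^4 - 5*d^3 - 12*d^2 + 44*d + 80) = (d - 1)*(d + 2)*(d^3 - 7*d^2 + 2*d + 40) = (d - 5)*(d - 1)*(d + 2)*(d^2 - 2*d - 8) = (d - 5)*(d - 1)*(d + 2)^2*(d - 4)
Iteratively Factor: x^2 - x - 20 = (x - 5)*(x + 4)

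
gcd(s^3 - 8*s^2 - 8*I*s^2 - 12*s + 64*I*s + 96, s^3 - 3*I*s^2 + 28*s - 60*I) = s^2 - 8*I*s - 12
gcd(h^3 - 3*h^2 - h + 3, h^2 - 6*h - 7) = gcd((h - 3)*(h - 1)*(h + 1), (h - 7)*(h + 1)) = h + 1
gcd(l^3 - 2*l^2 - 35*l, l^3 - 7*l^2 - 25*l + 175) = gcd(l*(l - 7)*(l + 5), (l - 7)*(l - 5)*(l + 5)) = l^2 - 2*l - 35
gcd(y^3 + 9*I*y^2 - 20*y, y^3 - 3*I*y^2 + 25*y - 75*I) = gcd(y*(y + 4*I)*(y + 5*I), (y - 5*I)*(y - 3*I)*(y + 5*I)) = y + 5*I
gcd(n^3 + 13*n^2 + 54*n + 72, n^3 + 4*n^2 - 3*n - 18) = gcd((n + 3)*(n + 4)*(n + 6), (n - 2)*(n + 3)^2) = n + 3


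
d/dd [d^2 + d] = 2*d + 1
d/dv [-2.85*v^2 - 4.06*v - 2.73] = -5.7*v - 4.06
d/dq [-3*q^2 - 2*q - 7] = -6*q - 2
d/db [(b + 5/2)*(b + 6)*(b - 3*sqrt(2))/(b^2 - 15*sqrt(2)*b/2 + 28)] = (4*b^4 - 60*sqrt(2)*b^3 - 153*sqrt(2)*b^2 + 456*b^2 - 312*sqrt(2)*b + 1904*b - 2856*sqrt(2) - 1020)/(2*(2*b^4 - 30*sqrt(2)*b^3 + 337*b^2 - 840*sqrt(2)*b + 1568))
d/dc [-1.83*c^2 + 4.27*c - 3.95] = 4.27 - 3.66*c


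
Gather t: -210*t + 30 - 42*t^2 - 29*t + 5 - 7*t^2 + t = -49*t^2 - 238*t + 35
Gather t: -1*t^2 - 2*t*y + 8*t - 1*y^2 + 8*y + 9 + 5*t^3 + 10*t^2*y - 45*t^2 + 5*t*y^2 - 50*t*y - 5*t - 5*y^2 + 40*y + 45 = 5*t^3 + t^2*(10*y - 46) + t*(5*y^2 - 52*y + 3) - 6*y^2 + 48*y + 54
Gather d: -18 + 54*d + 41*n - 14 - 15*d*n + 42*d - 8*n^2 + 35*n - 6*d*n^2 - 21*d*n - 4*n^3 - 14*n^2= d*(-6*n^2 - 36*n + 96) - 4*n^3 - 22*n^2 + 76*n - 32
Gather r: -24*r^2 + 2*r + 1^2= -24*r^2 + 2*r + 1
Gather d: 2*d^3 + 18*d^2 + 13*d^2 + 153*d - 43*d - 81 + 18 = 2*d^3 + 31*d^2 + 110*d - 63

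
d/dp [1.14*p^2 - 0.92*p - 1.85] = 2.28*p - 0.92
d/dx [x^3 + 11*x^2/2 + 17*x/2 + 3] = 3*x^2 + 11*x + 17/2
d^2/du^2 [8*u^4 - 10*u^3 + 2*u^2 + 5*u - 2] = 96*u^2 - 60*u + 4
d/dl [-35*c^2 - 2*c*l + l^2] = -2*c + 2*l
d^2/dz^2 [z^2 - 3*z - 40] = 2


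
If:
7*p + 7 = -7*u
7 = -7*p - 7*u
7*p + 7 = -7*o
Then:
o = u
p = -u - 1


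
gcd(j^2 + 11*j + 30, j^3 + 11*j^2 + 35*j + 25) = j + 5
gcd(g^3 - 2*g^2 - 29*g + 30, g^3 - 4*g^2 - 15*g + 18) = g^2 - 7*g + 6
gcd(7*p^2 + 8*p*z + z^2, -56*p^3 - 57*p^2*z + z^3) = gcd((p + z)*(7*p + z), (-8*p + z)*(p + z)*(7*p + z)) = 7*p^2 + 8*p*z + z^2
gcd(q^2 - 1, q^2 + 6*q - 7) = q - 1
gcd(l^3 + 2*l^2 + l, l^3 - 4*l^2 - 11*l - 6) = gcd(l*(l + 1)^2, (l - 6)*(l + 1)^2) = l^2 + 2*l + 1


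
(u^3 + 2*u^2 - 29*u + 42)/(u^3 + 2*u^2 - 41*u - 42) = (u^2 - 5*u + 6)/(u^2 - 5*u - 6)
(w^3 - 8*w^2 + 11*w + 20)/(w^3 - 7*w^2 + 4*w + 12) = (w^2 - 9*w + 20)/(w^2 - 8*w + 12)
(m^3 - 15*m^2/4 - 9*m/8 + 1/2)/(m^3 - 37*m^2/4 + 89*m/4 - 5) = (m + 1/2)/(m - 5)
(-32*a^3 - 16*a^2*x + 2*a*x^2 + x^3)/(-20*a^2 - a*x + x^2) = (-8*a^2 - 2*a*x + x^2)/(-5*a + x)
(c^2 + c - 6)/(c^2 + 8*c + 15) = (c - 2)/(c + 5)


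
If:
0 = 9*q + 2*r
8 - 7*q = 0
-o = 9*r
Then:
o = 324/7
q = 8/7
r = -36/7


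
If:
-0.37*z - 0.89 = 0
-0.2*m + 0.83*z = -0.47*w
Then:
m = 2.35*w - 9.98243243243243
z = -2.41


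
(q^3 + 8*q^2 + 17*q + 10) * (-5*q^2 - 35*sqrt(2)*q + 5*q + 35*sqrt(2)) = -5*q^5 - 35*sqrt(2)*q^4 - 35*q^4 - 245*sqrt(2)*q^3 - 45*q^3 - 315*sqrt(2)*q^2 + 35*q^2 + 50*q + 245*sqrt(2)*q + 350*sqrt(2)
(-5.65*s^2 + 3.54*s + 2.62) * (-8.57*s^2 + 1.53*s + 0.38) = 48.4205*s^4 - 38.9823*s^3 - 19.1842*s^2 + 5.3538*s + 0.9956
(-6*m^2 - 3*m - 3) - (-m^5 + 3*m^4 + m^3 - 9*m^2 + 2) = m^5 - 3*m^4 - m^3 + 3*m^2 - 3*m - 5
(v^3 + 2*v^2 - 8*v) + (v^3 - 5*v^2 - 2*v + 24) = 2*v^3 - 3*v^2 - 10*v + 24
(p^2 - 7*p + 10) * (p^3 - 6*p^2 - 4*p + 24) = p^5 - 13*p^4 + 48*p^3 - 8*p^2 - 208*p + 240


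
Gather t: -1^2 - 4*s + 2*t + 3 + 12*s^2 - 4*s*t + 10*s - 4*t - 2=12*s^2 + 6*s + t*(-4*s - 2)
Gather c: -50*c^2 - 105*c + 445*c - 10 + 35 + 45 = -50*c^2 + 340*c + 70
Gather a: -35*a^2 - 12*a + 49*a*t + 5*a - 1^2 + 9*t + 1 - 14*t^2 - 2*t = -35*a^2 + a*(49*t - 7) - 14*t^2 + 7*t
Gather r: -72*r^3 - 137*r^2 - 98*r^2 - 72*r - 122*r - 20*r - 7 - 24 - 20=-72*r^3 - 235*r^2 - 214*r - 51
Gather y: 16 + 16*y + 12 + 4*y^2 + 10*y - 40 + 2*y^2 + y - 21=6*y^2 + 27*y - 33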